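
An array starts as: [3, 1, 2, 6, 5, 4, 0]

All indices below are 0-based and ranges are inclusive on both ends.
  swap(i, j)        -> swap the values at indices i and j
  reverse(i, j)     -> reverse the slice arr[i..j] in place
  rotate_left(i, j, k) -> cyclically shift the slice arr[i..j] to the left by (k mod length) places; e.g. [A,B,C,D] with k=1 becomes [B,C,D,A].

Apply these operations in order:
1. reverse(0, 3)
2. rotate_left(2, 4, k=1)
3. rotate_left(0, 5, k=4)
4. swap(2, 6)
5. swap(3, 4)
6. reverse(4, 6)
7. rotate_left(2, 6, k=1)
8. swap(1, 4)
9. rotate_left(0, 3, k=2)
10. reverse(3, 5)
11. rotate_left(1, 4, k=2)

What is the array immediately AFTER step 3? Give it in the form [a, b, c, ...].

After 1 (reverse(0, 3)): [6, 2, 1, 3, 5, 4, 0]
After 2 (rotate_left(2, 4, k=1)): [6, 2, 3, 5, 1, 4, 0]
After 3 (rotate_left(0, 5, k=4)): [1, 4, 6, 2, 3, 5, 0]

Answer: [1, 4, 6, 2, 3, 5, 0]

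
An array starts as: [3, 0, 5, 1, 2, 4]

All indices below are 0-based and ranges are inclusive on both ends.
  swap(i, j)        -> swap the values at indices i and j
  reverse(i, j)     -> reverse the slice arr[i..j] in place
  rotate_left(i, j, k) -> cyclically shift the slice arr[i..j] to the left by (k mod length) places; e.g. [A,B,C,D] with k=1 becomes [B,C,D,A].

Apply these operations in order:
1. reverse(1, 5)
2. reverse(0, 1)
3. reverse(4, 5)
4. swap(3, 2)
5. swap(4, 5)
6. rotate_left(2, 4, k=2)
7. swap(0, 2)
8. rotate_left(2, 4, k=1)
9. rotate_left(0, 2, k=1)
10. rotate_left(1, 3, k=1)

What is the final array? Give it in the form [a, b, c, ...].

Answer: [3, 5, 2, 1, 4, 0]

Derivation:
After 1 (reverse(1, 5)): [3, 4, 2, 1, 5, 0]
After 2 (reverse(0, 1)): [4, 3, 2, 1, 5, 0]
After 3 (reverse(4, 5)): [4, 3, 2, 1, 0, 5]
After 4 (swap(3, 2)): [4, 3, 1, 2, 0, 5]
After 5 (swap(4, 5)): [4, 3, 1, 2, 5, 0]
After 6 (rotate_left(2, 4, k=2)): [4, 3, 5, 1, 2, 0]
After 7 (swap(0, 2)): [5, 3, 4, 1, 2, 0]
After 8 (rotate_left(2, 4, k=1)): [5, 3, 1, 2, 4, 0]
After 9 (rotate_left(0, 2, k=1)): [3, 1, 5, 2, 4, 0]
After 10 (rotate_left(1, 3, k=1)): [3, 5, 2, 1, 4, 0]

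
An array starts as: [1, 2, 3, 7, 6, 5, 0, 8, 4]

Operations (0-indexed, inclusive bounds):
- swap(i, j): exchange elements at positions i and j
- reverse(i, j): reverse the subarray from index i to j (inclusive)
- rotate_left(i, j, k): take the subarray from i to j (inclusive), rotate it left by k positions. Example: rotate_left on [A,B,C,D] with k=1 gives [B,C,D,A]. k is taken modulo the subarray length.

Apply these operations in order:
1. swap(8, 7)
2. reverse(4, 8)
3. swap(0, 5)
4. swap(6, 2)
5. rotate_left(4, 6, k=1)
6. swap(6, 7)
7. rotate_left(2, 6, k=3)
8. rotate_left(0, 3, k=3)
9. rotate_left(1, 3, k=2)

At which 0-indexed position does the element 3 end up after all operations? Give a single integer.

After 1 (swap(8, 7)): [1, 2, 3, 7, 6, 5, 0, 4, 8]
After 2 (reverse(4, 8)): [1, 2, 3, 7, 8, 4, 0, 5, 6]
After 3 (swap(0, 5)): [4, 2, 3, 7, 8, 1, 0, 5, 6]
After 4 (swap(6, 2)): [4, 2, 0, 7, 8, 1, 3, 5, 6]
After 5 (rotate_left(4, 6, k=1)): [4, 2, 0, 7, 1, 3, 8, 5, 6]
After 6 (swap(6, 7)): [4, 2, 0, 7, 1, 3, 5, 8, 6]
After 7 (rotate_left(2, 6, k=3)): [4, 2, 3, 5, 0, 7, 1, 8, 6]
After 8 (rotate_left(0, 3, k=3)): [5, 4, 2, 3, 0, 7, 1, 8, 6]
After 9 (rotate_left(1, 3, k=2)): [5, 3, 4, 2, 0, 7, 1, 8, 6]

Answer: 1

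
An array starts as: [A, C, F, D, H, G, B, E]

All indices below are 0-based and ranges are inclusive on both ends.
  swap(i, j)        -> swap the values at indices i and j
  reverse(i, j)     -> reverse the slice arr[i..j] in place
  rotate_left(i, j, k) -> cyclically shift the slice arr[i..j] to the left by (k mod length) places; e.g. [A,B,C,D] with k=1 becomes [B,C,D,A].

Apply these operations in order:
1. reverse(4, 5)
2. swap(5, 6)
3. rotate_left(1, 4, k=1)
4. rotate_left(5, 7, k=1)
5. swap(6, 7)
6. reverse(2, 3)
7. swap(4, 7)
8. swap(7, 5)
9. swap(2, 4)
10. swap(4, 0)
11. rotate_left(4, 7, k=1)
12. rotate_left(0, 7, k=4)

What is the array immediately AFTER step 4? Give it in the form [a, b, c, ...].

Answer: [A, F, D, G, C, H, E, B]

Derivation:
After 1 (reverse(4, 5)): [A, C, F, D, G, H, B, E]
After 2 (swap(5, 6)): [A, C, F, D, G, B, H, E]
After 3 (rotate_left(1, 4, k=1)): [A, F, D, G, C, B, H, E]
After 4 (rotate_left(5, 7, k=1)): [A, F, D, G, C, H, E, B]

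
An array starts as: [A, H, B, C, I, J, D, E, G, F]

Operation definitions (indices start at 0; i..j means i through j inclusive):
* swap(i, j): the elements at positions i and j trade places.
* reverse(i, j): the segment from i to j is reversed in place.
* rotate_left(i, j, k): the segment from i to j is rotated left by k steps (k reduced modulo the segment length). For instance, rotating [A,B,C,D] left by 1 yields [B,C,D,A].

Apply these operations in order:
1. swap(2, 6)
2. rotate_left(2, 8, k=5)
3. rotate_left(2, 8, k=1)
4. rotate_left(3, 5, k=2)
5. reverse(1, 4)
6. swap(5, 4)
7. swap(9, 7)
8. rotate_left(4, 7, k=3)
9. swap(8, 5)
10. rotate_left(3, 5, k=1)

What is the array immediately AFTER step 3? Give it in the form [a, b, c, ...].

After 1 (swap(2, 6)): [A, H, D, C, I, J, B, E, G, F]
After 2 (rotate_left(2, 8, k=5)): [A, H, E, G, D, C, I, J, B, F]
After 3 (rotate_left(2, 8, k=1)): [A, H, G, D, C, I, J, B, E, F]

Answer: [A, H, G, D, C, I, J, B, E, F]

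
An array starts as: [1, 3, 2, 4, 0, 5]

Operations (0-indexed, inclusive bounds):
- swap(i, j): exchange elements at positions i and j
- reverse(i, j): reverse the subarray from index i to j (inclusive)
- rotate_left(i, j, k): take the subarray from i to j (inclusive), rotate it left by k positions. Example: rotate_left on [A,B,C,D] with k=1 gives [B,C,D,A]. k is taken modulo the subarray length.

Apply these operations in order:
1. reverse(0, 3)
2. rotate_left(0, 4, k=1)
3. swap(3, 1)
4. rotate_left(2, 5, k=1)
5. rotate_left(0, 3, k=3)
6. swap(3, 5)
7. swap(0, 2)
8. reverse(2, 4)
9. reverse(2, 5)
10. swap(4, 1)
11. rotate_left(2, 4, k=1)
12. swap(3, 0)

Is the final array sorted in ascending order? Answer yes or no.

After 1 (reverse(0, 3)): [4, 2, 3, 1, 0, 5]
After 2 (rotate_left(0, 4, k=1)): [2, 3, 1, 0, 4, 5]
After 3 (swap(3, 1)): [2, 0, 1, 3, 4, 5]
After 4 (rotate_left(2, 5, k=1)): [2, 0, 3, 4, 5, 1]
After 5 (rotate_left(0, 3, k=3)): [4, 2, 0, 3, 5, 1]
After 6 (swap(3, 5)): [4, 2, 0, 1, 5, 3]
After 7 (swap(0, 2)): [0, 2, 4, 1, 5, 3]
After 8 (reverse(2, 4)): [0, 2, 5, 1, 4, 3]
After 9 (reverse(2, 5)): [0, 2, 3, 4, 1, 5]
After 10 (swap(4, 1)): [0, 1, 3, 4, 2, 5]
After 11 (rotate_left(2, 4, k=1)): [0, 1, 4, 2, 3, 5]
After 12 (swap(3, 0)): [2, 1, 4, 0, 3, 5]

Answer: no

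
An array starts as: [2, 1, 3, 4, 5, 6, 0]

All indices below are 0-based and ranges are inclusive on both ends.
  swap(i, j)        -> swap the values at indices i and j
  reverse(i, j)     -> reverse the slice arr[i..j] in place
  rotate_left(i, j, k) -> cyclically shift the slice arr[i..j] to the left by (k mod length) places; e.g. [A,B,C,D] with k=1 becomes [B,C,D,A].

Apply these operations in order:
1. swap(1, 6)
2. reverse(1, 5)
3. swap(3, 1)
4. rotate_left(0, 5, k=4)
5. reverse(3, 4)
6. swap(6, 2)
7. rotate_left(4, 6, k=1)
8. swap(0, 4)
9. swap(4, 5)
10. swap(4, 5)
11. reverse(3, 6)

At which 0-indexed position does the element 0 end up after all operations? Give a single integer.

After 1 (swap(1, 6)): [2, 0, 3, 4, 5, 6, 1]
After 2 (reverse(1, 5)): [2, 6, 5, 4, 3, 0, 1]
After 3 (swap(3, 1)): [2, 4, 5, 6, 3, 0, 1]
After 4 (rotate_left(0, 5, k=4)): [3, 0, 2, 4, 5, 6, 1]
After 5 (reverse(3, 4)): [3, 0, 2, 5, 4, 6, 1]
After 6 (swap(6, 2)): [3, 0, 1, 5, 4, 6, 2]
After 7 (rotate_left(4, 6, k=1)): [3, 0, 1, 5, 6, 2, 4]
After 8 (swap(0, 4)): [6, 0, 1, 5, 3, 2, 4]
After 9 (swap(4, 5)): [6, 0, 1, 5, 2, 3, 4]
After 10 (swap(4, 5)): [6, 0, 1, 5, 3, 2, 4]
After 11 (reverse(3, 6)): [6, 0, 1, 4, 2, 3, 5]

Answer: 1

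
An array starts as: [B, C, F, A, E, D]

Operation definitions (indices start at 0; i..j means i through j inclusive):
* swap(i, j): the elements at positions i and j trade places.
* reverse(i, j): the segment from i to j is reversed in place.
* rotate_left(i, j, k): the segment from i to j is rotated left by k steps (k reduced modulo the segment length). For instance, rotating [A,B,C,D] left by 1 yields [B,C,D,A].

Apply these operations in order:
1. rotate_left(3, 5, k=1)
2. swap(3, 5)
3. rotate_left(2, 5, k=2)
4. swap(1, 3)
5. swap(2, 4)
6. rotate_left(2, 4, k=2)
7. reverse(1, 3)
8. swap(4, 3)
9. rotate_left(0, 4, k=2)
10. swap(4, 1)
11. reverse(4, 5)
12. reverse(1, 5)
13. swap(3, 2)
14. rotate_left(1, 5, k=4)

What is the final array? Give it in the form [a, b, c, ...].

After 1 (rotate_left(3, 5, k=1)): [B, C, F, E, D, A]
After 2 (swap(3, 5)): [B, C, F, A, D, E]
After 3 (rotate_left(2, 5, k=2)): [B, C, D, E, F, A]
After 4 (swap(1, 3)): [B, E, D, C, F, A]
After 5 (swap(2, 4)): [B, E, F, C, D, A]
After 6 (rotate_left(2, 4, k=2)): [B, E, D, F, C, A]
After 7 (reverse(1, 3)): [B, F, D, E, C, A]
After 8 (swap(4, 3)): [B, F, D, C, E, A]
After 9 (rotate_left(0, 4, k=2)): [D, C, E, B, F, A]
After 10 (swap(4, 1)): [D, F, E, B, C, A]
After 11 (reverse(4, 5)): [D, F, E, B, A, C]
After 12 (reverse(1, 5)): [D, C, A, B, E, F]
After 13 (swap(3, 2)): [D, C, B, A, E, F]
After 14 (rotate_left(1, 5, k=4)): [D, F, C, B, A, E]

Answer: [D, F, C, B, A, E]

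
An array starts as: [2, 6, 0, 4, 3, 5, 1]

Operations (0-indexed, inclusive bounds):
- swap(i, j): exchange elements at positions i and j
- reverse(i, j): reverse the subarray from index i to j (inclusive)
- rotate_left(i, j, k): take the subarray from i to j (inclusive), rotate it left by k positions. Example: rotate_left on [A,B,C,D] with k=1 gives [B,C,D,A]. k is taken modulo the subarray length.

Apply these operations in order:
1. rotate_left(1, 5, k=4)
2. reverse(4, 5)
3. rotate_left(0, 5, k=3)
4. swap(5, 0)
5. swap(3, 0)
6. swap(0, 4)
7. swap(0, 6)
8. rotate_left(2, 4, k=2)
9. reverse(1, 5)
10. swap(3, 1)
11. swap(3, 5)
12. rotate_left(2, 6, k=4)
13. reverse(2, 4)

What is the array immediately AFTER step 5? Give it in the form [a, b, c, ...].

After 1 (rotate_left(1, 5, k=4)): [2, 5, 6, 0, 4, 3, 1]
After 2 (reverse(4, 5)): [2, 5, 6, 0, 3, 4, 1]
After 3 (rotate_left(0, 5, k=3)): [0, 3, 4, 2, 5, 6, 1]
After 4 (swap(5, 0)): [6, 3, 4, 2, 5, 0, 1]
After 5 (swap(3, 0)): [2, 3, 4, 6, 5, 0, 1]

Answer: [2, 3, 4, 6, 5, 0, 1]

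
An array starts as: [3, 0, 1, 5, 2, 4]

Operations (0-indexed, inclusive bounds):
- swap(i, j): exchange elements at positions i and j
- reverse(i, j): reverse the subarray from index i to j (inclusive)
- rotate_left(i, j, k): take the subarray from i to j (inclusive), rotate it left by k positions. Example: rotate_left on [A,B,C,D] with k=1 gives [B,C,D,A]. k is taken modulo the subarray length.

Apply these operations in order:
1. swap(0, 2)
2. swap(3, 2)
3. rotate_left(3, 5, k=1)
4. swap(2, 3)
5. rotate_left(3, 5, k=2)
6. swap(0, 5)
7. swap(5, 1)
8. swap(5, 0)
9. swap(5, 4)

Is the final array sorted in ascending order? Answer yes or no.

Answer: yes

Derivation:
After 1 (swap(0, 2)): [1, 0, 3, 5, 2, 4]
After 2 (swap(3, 2)): [1, 0, 5, 3, 2, 4]
After 3 (rotate_left(3, 5, k=1)): [1, 0, 5, 2, 4, 3]
After 4 (swap(2, 3)): [1, 0, 2, 5, 4, 3]
After 5 (rotate_left(3, 5, k=2)): [1, 0, 2, 3, 5, 4]
After 6 (swap(0, 5)): [4, 0, 2, 3, 5, 1]
After 7 (swap(5, 1)): [4, 1, 2, 3, 5, 0]
After 8 (swap(5, 0)): [0, 1, 2, 3, 5, 4]
After 9 (swap(5, 4)): [0, 1, 2, 3, 4, 5]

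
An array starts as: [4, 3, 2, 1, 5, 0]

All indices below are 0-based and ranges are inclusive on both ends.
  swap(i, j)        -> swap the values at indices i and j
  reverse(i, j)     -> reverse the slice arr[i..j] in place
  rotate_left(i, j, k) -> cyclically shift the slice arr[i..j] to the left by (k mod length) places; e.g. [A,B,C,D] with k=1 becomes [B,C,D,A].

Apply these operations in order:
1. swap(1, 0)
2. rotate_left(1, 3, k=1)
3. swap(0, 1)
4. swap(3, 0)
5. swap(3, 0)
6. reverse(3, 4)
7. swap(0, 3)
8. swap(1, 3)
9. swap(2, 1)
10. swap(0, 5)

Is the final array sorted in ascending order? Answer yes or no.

Answer: yes

Derivation:
After 1 (swap(1, 0)): [3, 4, 2, 1, 5, 0]
After 2 (rotate_left(1, 3, k=1)): [3, 2, 1, 4, 5, 0]
After 3 (swap(0, 1)): [2, 3, 1, 4, 5, 0]
After 4 (swap(3, 0)): [4, 3, 1, 2, 5, 0]
After 5 (swap(3, 0)): [2, 3, 1, 4, 5, 0]
After 6 (reverse(3, 4)): [2, 3, 1, 5, 4, 0]
After 7 (swap(0, 3)): [5, 3, 1, 2, 4, 0]
After 8 (swap(1, 3)): [5, 2, 1, 3, 4, 0]
After 9 (swap(2, 1)): [5, 1, 2, 3, 4, 0]
After 10 (swap(0, 5)): [0, 1, 2, 3, 4, 5]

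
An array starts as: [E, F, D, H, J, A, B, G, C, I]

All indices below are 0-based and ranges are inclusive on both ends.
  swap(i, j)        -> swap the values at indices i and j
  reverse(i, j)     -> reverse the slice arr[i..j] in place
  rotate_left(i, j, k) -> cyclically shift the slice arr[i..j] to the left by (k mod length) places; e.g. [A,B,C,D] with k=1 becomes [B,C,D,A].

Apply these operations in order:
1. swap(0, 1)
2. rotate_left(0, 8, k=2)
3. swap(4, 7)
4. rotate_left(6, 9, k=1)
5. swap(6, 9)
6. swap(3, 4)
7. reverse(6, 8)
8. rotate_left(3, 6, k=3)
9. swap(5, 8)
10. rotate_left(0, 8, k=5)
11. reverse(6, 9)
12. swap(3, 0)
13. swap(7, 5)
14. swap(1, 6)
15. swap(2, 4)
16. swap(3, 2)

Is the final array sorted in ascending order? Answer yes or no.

After 1 (swap(0, 1)): [F, E, D, H, J, A, B, G, C, I]
After 2 (rotate_left(0, 8, k=2)): [D, H, J, A, B, G, C, F, E, I]
After 3 (swap(4, 7)): [D, H, J, A, F, G, C, B, E, I]
After 4 (rotate_left(6, 9, k=1)): [D, H, J, A, F, G, B, E, I, C]
After 5 (swap(6, 9)): [D, H, J, A, F, G, C, E, I, B]
After 6 (swap(3, 4)): [D, H, J, F, A, G, C, E, I, B]
After 7 (reverse(6, 8)): [D, H, J, F, A, G, I, E, C, B]
After 8 (rotate_left(3, 6, k=3)): [D, H, J, I, F, A, G, E, C, B]
After 9 (swap(5, 8)): [D, H, J, I, F, C, G, E, A, B]
After 10 (rotate_left(0, 8, k=5)): [C, G, E, A, D, H, J, I, F, B]
After 11 (reverse(6, 9)): [C, G, E, A, D, H, B, F, I, J]
After 12 (swap(3, 0)): [A, G, E, C, D, H, B, F, I, J]
After 13 (swap(7, 5)): [A, G, E, C, D, F, B, H, I, J]
After 14 (swap(1, 6)): [A, B, E, C, D, F, G, H, I, J]
After 15 (swap(2, 4)): [A, B, D, C, E, F, G, H, I, J]
After 16 (swap(3, 2)): [A, B, C, D, E, F, G, H, I, J]

Answer: yes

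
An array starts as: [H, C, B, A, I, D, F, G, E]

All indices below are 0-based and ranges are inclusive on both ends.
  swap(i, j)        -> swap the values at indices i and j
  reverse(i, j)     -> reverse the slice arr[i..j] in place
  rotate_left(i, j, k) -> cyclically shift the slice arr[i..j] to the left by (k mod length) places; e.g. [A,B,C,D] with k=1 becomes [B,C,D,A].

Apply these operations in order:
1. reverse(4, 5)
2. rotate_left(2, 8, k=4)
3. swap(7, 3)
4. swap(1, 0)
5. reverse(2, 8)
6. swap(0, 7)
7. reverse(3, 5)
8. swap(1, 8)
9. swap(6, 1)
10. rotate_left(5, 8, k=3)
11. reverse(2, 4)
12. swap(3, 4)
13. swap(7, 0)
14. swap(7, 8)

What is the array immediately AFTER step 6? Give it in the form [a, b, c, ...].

Answer: [D, H, I, G, A, B, E, C, F]

Derivation:
After 1 (reverse(4, 5)): [H, C, B, A, D, I, F, G, E]
After 2 (rotate_left(2, 8, k=4)): [H, C, F, G, E, B, A, D, I]
After 3 (swap(7, 3)): [H, C, F, D, E, B, A, G, I]
After 4 (swap(1, 0)): [C, H, F, D, E, B, A, G, I]
After 5 (reverse(2, 8)): [C, H, I, G, A, B, E, D, F]
After 6 (swap(0, 7)): [D, H, I, G, A, B, E, C, F]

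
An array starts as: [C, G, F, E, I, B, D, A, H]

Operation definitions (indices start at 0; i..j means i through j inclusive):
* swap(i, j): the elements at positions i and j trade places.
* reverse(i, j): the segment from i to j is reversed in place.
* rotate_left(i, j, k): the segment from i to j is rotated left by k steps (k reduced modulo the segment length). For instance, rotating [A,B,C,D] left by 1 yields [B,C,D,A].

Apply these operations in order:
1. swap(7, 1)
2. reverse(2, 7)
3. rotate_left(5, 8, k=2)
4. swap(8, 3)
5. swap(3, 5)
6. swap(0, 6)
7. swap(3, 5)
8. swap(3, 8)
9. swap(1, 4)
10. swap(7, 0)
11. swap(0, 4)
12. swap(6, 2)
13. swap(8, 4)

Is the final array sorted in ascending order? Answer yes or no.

After 1 (swap(7, 1)): [C, A, F, E, I, B, D, G, H]
After 2 (reverse(2, 7)): [C, A, G, D, B, I, E, F, H]
After 3 (rotate_left(5, 8, k=2)): [C, A, G, D, B, F, H, I, E]
After 4 (swap(8, 3)): [C, A, G, E, B, F, H, I, D]
After 5 (swap(3, 5)): [C, A, G, F, B, E, H, I, D]
After 6 (swap(0, 6)): [H, A, G, F, B, E, C, I, D]
After 7 (swap(3, 5)): [H, A, G, E, B, F, C, I, D]
After 8 (swap(3, 8)): [H, A, G, D, B, F, C, I, E]
After 9 (swap(1, 4)): [H, B, G, D, A, F, C, I, E]
After 10 (swap(7, 0)): [I, B, G, D, A, F, C, H, E]
After 11 (swap(0, 4)): [A, B, G, D, I, F, C, H, E]
After 12 (swap(6, 2)): [A, B, C, D, I, F, G, H, E]
After 13 (swap(8, 4)): [A, B, C, D, E, F, G, H, I]

Answer: yes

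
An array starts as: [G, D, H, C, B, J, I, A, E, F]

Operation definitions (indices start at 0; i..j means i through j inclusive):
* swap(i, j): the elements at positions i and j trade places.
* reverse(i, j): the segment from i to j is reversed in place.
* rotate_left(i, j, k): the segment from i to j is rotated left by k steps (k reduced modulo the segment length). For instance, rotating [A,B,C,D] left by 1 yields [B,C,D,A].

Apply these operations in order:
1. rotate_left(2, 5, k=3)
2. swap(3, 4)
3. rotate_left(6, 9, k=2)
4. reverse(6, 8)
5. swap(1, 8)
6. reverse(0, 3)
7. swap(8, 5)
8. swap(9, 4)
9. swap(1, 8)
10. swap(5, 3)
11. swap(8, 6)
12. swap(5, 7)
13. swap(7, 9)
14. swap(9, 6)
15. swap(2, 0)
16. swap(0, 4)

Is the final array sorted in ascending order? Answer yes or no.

After 1 (rotate_left(2, 5, k=3)): [G, D, J, H, C, B, I, A, E, F]
After 2 (swap(3, 4)): [G, D, J, C, H, B, I, A, E, F]
After 3 (rotate_left(6, 9, k=2)): [G, D, J, C, H, B, E, F, I, A]
After 4 (reverse(6, 8)): [G, D, J, C, H, B, I, F, E, A]
After 5 (swap(1, 8)): [G, E, J, C, H, B, I, F, D, A]
After 6 (reverse(0, 3)): [C, J, E, G, H, B, I, F, D, A]
After 7 (swap(8, 5)): [C, J, E, G, H, D, I, F, B, A]
After 8 (swap(9, 4)): [C, J, E, G, A, D, I, F, B, H]
After 9 (swap(1, 8)): [C, B, E, G, A, D, I, F, J, H]
After 10 (swap(5, 3)): [C, B, E, D, A, G, I, F, J, H]
After 11 (swap(8, 6)): [C, B, E, D, A, G, J, F, I, H]
After 12 (swap(5, 7)): [C, B, E, D, A, F, J, G, I, H]
After 13 (swap(7, 9)): [C, B, E, D, A, F, J, H, I, G]
After 14 (swap(9, 6)): [C, B, E, D, A, F, G, H, I, J]
After 15 (swap(2, 0)): [E, B, C, D, A, F, G, H, I, J]
After 16 (swap(0, 4)): [A, B, C, D, E, F, G, H, I, J]

Answer: yes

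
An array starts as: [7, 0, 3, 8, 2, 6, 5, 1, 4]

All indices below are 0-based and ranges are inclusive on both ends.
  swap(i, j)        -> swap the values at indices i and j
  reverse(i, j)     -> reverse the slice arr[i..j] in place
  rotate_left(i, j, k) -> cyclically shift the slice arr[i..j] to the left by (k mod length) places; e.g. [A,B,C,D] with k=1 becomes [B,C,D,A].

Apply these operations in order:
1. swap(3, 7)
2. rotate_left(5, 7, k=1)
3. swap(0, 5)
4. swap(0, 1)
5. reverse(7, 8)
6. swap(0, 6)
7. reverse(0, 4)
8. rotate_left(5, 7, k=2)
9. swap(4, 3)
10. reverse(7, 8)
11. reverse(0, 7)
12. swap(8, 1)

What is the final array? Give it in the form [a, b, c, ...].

Answer: [6, 0, 4, 5, 8, 3, 1, 2, 7]

Derivation:
After 1 (swap(3, 7)): [7, 0, 3, 1, 2, 6, 5, 8, 4]
After 2 (rotate_left(5, 7, k=1)): [7, 0, 3, 1, 2, 5, 8, 6, 4]
After 3 (swap(0, 5)): [5, 0, 3, 1, 2, 7, 8, 6, 4]
After 4 (swap(0, 1)): [0, 5, 3, 1, 2, 7, 8, 6, 4]
After 5 (reverse(7, 8)): [0, 5, 3, 1, 2, 7, 8, 4, 6]
After 6 (swap(0, 6)): [8, 5, 3, 1, 2, 7, 0, 4, 6]
After 7 (reverse(0, 4)): [2, 1, 3, 5, 8, 7, 0, 4, 6]
After 8 (rotate_left(5, 7, k=2)): [2, 1, 3, 5, 8, 4, 7, 0, 6]
After 9 (swap(4, 3)): [2, 1, 3, 8, 5, 4, 7, 0, 6]
After 10 (reverse(7, 8)): [2, 1, 3, 8, 5, 4, 7, 6, 0]
After 11 (reverse(0, 7)): [6, 7, 4, 5, 8, 3, 1, 2, 0]
After 12 (swap(8, 1)): [6, 0, 4, 5, 8, 3, 1, 2, 7]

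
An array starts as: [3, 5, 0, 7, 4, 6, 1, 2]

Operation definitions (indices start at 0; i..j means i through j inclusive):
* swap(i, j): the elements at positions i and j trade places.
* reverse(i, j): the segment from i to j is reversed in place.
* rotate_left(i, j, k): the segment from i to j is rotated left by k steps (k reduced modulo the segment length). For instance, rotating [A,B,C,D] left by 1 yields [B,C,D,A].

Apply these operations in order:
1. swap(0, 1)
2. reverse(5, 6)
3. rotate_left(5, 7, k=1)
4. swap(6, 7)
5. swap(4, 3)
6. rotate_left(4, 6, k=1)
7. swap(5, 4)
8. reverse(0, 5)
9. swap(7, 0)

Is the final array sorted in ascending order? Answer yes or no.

After 1 (swap(0, 1)): [5, 3, 0, 7, 4, 6, 1, 2]
After 2 (reverse(5, 6)): [5, 3, 0, 7, 4, 1, 6, 2]
After 3 (rotate_left(5, 7, k=1)): [5, 3, 0, 7, 4, 6, 2, 1]
After 4 (swap(6, 7)): [5, 3, 0, 7, 4, 6, 1, 2]
After 5 (swap(4, 3)): [5, 3, 0, 4, 7, 6, 1, 2]
After 6 (rotate_left(4, 6, k=1)): [5, 3, 0, 4, 6, 1, 7, 2]
After 7 (swap(5, 4)): [5, 3, 0, 4, 1, 6, 7, 2]
After 8 (reverse(0, 5)): [6, 1, 4, 0, 3, 5, 7, 2]
After 9 (swap(7, 0)): [2, 1, 4, 0, 3, 5, 7, 6]

Answer: no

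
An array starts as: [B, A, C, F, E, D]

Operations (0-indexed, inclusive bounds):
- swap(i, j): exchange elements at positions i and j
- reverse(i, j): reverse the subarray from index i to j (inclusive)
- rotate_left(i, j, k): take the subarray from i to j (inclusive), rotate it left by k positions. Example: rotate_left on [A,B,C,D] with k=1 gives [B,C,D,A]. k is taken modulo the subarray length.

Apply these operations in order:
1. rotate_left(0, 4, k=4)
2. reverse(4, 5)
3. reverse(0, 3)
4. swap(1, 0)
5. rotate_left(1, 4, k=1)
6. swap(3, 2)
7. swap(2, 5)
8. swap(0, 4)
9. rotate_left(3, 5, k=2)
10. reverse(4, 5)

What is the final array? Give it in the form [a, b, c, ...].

After 1 (rotate_left(0, 4, k=4)): [E, B, A, C, F, D]
After 2 (reverse(4, 5)): [E, B, A, C, D, F]
After 3 (reverse(0, 3)): [C, A, B, E, D, F]
After 4 (swap(1, 0)): [A, C, B, E, D, F]
After 5 (rotate_left(1, 4, k=1)): [A, B, E, D, C, F]
After 6 (swap(3, 2)): [A, B, D, E, C, F]
After 7 (swap(2, 5)): [A, B, F, E, C, D]
After 8 (swap(0, 4)): [C, B, F, E, A, D]
After 9 (rotate_left(3, 5, k=2)): [C, B, F, D, E, A]
After 10 (reverse(4, 5)): [C, B, F, D, A, E]

Answer: [C, B, F, D, A, E]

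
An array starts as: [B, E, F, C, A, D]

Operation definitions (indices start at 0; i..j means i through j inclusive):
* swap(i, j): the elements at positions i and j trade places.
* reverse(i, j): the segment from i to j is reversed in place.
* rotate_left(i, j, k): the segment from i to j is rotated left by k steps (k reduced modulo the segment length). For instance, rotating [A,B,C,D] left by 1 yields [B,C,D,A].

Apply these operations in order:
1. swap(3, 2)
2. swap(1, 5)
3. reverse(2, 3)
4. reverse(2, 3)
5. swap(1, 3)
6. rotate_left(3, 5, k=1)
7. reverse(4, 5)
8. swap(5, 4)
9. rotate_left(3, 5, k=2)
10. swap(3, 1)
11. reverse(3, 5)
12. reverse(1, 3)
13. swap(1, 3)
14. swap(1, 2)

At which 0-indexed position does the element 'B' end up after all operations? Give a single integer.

Answer: 0

Derivation:
After 1 (swap(3, 2)): [B, E, C, F, A, D]
After 2 (swap(1, 5)): [B, D, C, F, A, E]
After 3 (reverse(2, 3)): [B, D, F, C, A, E]
After 4 (reverse(2, 3)): [B, D, C, F, A, E]
After 5 (swap(1, 3)): [B, F, C, D, A, E]
After 6 (rotate_left(3, 5, k=1)): [B, F, C, A, E, D]
After 7 (reverse(4, 5)): [B, F, C, A, D, E]
After 8 (swap(5, 4)): [B, F, C, A, E, D]
After 9 (rotate_left(3, 5, k=2)): [B, F, C, D, A, E]
After 10 (swap(3, 1)): [B, D, C, F, A, E]
After 11 (reverse(3, 5)): [B, D, C, E, A, F]
After 12 (reverse(1, 3)): [B, E, C, D, A, F]
After 13 (swap(1, 3)): [B, D, C, E, A, F]
After 14 (swap(1, 2)): [B, C, D, E, A, F]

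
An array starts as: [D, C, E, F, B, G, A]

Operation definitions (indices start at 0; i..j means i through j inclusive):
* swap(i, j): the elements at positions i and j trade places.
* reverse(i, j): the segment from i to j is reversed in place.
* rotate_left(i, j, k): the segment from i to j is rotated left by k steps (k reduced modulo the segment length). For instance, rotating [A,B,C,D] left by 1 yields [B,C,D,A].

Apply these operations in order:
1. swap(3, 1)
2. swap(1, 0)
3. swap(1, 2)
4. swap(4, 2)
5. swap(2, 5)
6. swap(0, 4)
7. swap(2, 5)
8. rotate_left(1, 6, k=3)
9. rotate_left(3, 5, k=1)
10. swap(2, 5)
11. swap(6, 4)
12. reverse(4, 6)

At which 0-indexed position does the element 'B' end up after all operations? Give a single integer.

After 1 (swap(3, 1)): [D, F, E, C, B, G, A]
After 2 (swap(1, 0)): [F, D, E, C, B, G, A]
After 3 (swap(1, 2)): [F, E, D, C, B, G, A]
After 4 (swap(4, 2)): [F, E, B, C, D, G, A]
After 5 (swap(2, 5)): [F, E, G, C, D, B, A]
After 6 (swap(0, 4)): [D, E, G, C, F, B, A]
After 7 (swap(2, 5)): [D, E, B, C, F, G, A]
After 8 (rotate_left(1, 6, k=3)): [D, F, G, A, E, B, C]
After 9 (rotate_left(3, 5, k=1)): [D, F, G, E, B, A, C]
After 10 (swap(2, 5)): [D, F, A, E, B, G, C]
After 11 (swap(6, 4)): [D, F, A, E, C, G, B]
After 12 (reverse(4, 6)): [D, F, A, E, B, G, C]

Answer: 4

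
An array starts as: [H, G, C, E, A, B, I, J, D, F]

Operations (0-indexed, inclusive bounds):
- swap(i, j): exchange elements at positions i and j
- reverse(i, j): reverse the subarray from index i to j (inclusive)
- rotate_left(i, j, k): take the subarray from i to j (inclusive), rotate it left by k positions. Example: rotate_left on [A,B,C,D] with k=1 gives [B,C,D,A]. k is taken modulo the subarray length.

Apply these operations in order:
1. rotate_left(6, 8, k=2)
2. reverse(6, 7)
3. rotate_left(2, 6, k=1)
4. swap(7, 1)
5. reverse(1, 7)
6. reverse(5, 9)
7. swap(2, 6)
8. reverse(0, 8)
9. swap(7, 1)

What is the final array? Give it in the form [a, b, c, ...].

After 1 (rotate_left(6, 8, k=2)): [H, G, C, E, A, B, D, I, J, F]
After 2 (reverse(6, 7)): [H, G, C, E, A, B, I, D, J, F]
After 3 (rotate_left(2, 6, k=1)): [H, G, E, A, B, I, C, D, J, F]
After 4 (swap(7, 1)): [H, D, E, A, B, I, C, G, J, F]
After 5 (reverse(1, 7)): [H, G, C, I, B, A, E, D, J, F]
After 6 (reverse(5, 9)): [H, G, C, I, B, F, J, D, E, A]
After 7 (swap(2, 6)): [H, G, J, I, B, F, C, D, E, A]
After 8 (reverse(0, 8)): [E, D, C, F, B, I, J, G, H, A]
After 9 (swap(7, 1)): [E, G, C, F, B, I, J, D, H, A]

Answer: [E, G, C, F, B, I, J, D, H, A]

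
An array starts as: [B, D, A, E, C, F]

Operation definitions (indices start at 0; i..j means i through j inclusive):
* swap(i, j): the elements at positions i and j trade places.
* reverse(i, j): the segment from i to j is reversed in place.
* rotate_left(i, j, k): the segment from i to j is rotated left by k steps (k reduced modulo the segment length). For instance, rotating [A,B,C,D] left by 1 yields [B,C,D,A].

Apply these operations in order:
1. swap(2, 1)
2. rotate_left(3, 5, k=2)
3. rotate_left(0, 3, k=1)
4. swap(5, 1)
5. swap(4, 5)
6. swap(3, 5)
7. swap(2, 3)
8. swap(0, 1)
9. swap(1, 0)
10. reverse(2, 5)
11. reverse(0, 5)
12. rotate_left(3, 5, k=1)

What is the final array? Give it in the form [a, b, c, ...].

After 1 (swap(2, 1)): [B, A, D, E, C, F]
After 2 (rotate_left(3, 5, k=2)): [B, A, D, F, E, C]
After 3 (rotate_left(0, 3, k=1)): [A, D, F, B, E, C]
After 4 (swap(5, 1)): [A, C, F, B, E, D]
After 5 (swap(4, 5)): [A, C, F, B, D, E]
After 6 (swap(3, 5)): [A, C, F, E, D, B]
After 7 (swap(2, 3)): [A, C, E, F, D, B]
After 8 (swap(0, 1)): [C, A, E, F, D, B]
After 9 (swap(1, 0)): [A, C, E, F, D, B]
After 10 (reverse(2, 5)): [A, C, B, D, F, E]
After 11 (reverse(0, 5)): [E, F, D, B, C, A]
After 12 (rotate_left(3, 5, k=1)): [E, F, D, C, A, B]

Answer: [E, F, D, C, A, B]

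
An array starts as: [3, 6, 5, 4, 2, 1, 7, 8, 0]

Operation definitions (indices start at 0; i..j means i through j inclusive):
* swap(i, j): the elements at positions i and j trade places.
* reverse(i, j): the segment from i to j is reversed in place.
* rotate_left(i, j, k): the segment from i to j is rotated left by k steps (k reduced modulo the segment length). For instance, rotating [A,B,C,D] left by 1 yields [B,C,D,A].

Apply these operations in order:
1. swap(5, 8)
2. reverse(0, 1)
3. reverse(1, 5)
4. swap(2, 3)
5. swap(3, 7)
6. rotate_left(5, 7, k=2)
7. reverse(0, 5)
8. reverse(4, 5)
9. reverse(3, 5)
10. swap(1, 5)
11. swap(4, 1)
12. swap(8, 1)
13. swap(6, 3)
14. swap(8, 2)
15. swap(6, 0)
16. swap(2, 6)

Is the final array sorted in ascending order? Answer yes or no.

After 1 (swap(5, 8)): [3, 6, 5, 4, 2, 0, 7, 8, 1]
After 2 (reverse(0, 1)): [6, 3, 5, 4, 2, 0, 7, 8, 1]
After 3 (reverse(1, 5)): [6, 0, 2, 4, 5, 3, 7, 8, 1]
After 4 (swap(2, 3)): [6, 0, 4, 2, 5, 3, 7, 8, 1]
After 5 (swap(3, 7)): [6, 0, 4, 8, 5, 3, 7, 2, 1]
After 6 (rotate_left(5, 7, k=2)): [6, 0, 4, 8, 5, 2, 3, 7, 1]
After 7 (reverse(0, 5)): [2, 5, 8, 4, 0, 6, 3, 7, 1]
After 8 (reverse(4, 5)): [2, 5, 8, 4, 6, 0, 3, 7, 1]
After 9 (reverse(3, 5)): [2, 5, 8, 0, 6, 4, 3, 7, 1]
After 10 (swap(1, 5)): [2, 4, 8, 0, 6, 5, 3, 7, 1]
After 11 (swap(4, 1)): [2, 6, 8, 0, 4, 5, 3, 7, 1]
After 12 (swap(8, 1)): [2, 1, 8, 0, 4, 5, 3, 7, 6]
After 13 (swap(6, 3)): [2, 1, 8, 3, 4, 5, 0, 7, 6]
After 14 (swap(8, 2)): [2, 1, 6, 3, 4, 5, 0, 7, 8]
After 15 (swap(6, 0)): [0, 1, 6, 3, 4, 5, 2, 7, 8]
After 16 (swap(2, 6)): [0, 1, 2, 3, 4, 5, 6, 7, 8]

Answer: yes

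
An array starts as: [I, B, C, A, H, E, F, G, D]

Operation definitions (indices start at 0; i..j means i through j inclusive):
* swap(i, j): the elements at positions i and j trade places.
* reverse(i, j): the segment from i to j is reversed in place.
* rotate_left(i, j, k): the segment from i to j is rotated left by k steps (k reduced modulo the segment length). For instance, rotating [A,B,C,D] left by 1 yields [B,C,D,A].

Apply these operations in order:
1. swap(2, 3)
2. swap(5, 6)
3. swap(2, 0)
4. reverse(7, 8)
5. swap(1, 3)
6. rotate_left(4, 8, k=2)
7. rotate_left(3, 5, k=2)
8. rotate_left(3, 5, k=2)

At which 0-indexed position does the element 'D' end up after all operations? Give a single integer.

Answer: 4

Derivation:
After 1 (swap(2, 3)): [I, B, A, C, H, E, F, G, D]
After 2 (swap(5, 6)): [I, B, A, C, H, F, E, G, D]
After 3 (swap(2, 0)): [A, B, I, C, H, F, E, G, D]
After 4 (reverse(7, 8)): [A, B, I, C, H, F, E, D, G]
After 5 (swap(1, 3)): [A, C, I, B, H, F, E, D, G]
After 6 (rotate_left(4, 8, k=2)): [A, C, I, B, E, D, G, H, F]
After 7 (rotate_left(3, 5, k=2)): [A, C, I, D, B, E, G, H, F]
After 8 (rotate_left(3, 5, k=2)): [A, C, I, E, D, B, G, H, F]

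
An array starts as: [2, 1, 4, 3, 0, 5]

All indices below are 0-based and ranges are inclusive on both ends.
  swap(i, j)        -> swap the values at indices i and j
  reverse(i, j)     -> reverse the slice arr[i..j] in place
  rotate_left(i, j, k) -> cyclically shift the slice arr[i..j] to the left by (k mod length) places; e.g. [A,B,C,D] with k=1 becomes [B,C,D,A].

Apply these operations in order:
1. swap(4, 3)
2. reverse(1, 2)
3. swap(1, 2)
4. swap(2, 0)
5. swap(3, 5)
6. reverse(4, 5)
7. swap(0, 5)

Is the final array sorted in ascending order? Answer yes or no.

After 1 (swap(4, 3)): [2, 1, 4, 0, 3, 5]
After 2 (reverse(1, 2)): [2, 4, 1, 0, 3, 5]
After 3 (swap(1, 2)): [2, 1, 4, 0, 3, 5]
After 4 (swap(2, 0)): [4, 1, 2, 0, 3, 5]
After 5 (swap(3, 5)): [4, 1, 2, 5, 3, 0]
After 6 (reverse(4, 5)): [4, 1, 2, 5, 0, 3]
After 7 (swap(0, 5)): [3, 1, 2, 5, 0, 4]

Answer: no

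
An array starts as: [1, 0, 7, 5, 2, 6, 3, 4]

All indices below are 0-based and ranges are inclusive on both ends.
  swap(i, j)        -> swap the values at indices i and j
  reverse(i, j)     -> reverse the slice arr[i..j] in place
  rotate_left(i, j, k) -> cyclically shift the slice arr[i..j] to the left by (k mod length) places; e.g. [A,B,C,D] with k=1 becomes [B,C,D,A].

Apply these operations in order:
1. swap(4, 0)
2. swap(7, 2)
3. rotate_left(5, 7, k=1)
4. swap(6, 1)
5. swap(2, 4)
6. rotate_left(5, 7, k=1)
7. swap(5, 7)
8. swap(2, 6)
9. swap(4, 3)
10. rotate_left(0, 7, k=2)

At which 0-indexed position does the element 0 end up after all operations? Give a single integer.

After 1 (swap(4, 0)): [2, 0, 7, 5, 1, 6, 3, 4]
After 2 (swap(7, 2)): [2, 0, 4, 5, 1, 6, 3, 7]
After 3 (rotate_left(5, 7, k=1)): [2, 0, 4, 5, 1, 3, 7, 6]
After 4 (swap(6, 1)): [2, 7, 4, 5, 1, 3, 0, 6]
After 5 (swap(2, 4)): [2, 7, 1, 5, 4, 3, 0, 6]
After 6 (rotate_left(5, 7, k=1)): [2, 7, 1, 5, 4, 0, 6, 3]
After 7 (swap(5, 7)): [2, 7, 1, 5, 4, 3, 6, 0]
After 8 (swap(2, 6)): [2, 7, 6, 5, 4, 3, 1, 0]
After 9 (swap(4, 3)): [2, 7, 6, 4, 5, 3, 1, 0]
After 10 (rotate_left(0, 7, k=2)): [6, 4, 5, 3, 1, 0, 2, 7]

Answer: 5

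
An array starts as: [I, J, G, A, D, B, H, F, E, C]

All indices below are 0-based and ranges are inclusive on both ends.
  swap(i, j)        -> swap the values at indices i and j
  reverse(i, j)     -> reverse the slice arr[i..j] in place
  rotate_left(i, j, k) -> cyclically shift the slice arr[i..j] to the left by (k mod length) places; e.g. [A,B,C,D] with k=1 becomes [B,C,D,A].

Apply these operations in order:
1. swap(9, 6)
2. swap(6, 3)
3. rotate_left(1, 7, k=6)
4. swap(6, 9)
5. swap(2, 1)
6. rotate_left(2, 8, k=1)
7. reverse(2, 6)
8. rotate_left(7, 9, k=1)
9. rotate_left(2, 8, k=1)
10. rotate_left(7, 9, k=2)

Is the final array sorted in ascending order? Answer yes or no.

After 1 (swap(9, 6)): [I, J, G, A, D, B, C, F, E, H]
After 2 (swap(6, 3)): [I, J, G, C, D, B, A, F, E, H]
After 3 (rotate_left(1, 7, k=6)): [I, F, J, G, C, D, B, A, E, H]
After 4 (swap(6, 9)): [I, F, J, G, C, D, H, A, E, B]
After 5 (swap(2, 1)): [I, J, F, G, C, D, H, A, E, B]
After 6 (rotate_left(2, 8, k=1)): [I, J, G, C, D, H, A, E, F, B]
After 7 (reverse(2, 6)): [I, J, A, H, D, C, G, E, F, B]
After 8 (rotate_left(7, 9, k=1)): [I, J, A, H, D, C, G, F, B, E]
After 9 (rotate_left(2, 8, k=1)): [I, J, H, D, C, G, F, B, A, E]
After 10 (rotate_left(7, 9, k=2)): [I, J, H, D, C, G, F, E, B, A]

Answer: no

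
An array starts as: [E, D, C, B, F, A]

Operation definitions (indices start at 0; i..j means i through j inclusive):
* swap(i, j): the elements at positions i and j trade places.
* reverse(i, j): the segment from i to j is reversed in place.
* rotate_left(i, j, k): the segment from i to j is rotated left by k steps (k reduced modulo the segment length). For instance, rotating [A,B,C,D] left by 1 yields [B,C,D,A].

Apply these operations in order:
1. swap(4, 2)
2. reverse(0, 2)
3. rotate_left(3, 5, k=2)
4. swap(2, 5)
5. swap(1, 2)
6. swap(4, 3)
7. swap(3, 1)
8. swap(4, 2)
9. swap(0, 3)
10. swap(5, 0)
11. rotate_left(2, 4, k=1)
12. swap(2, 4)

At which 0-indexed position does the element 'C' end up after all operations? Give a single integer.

After 1 (swap(4, 2)): [E, D, F, B, C, A]
After 2 (reverse(0, 2)): [F, D, E, B, C, A]
After 3 (rotate_left(3, 5, k=2)): [F, D, E, A, B, C]
After 4 (swap(2, 5)): [F, D, C, A, B, E]
After 5 (swap(1, 2)): [F, C, D, A, B, E]
After 6 (swap(4, 3)): [F, C, D, B, A, E]
After 7 (swap(3, 1)): [F, B, D, C, A, E]
After 8 (swap(4, 2)): [F, B, A, C, D, E]
After 9 (swap(0, 3)): [C, B, A, F, D, E]
After 10 (swap(5, 0)): [E, B, A, F, D, C]
After 11 (rotate_left(2, 4, k=1)): [E, B, F, D, A, C]
After 12 (swap(2, 4)): [E, B, A, D, F, C]

Answer: 5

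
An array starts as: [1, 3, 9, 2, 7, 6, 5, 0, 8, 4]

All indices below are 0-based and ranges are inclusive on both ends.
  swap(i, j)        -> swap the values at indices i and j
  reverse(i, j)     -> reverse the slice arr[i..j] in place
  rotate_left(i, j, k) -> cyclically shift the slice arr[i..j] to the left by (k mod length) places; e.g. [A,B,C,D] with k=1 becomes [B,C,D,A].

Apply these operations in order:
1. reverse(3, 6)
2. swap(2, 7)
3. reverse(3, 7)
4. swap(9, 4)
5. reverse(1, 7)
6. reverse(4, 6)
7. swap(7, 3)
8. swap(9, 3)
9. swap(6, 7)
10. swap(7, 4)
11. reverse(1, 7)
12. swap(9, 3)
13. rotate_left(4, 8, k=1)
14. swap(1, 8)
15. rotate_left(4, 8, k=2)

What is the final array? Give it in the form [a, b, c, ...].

Answer: [1, 4, 7, 3, 5, 8, 0, 2, 6, 9]

Derivation:
After 1 (reverse(3, 6)): [1, 3, 9, 5, 6, 7, 2, 0, 8, 4]
After 2 (swap(2, 7)): [1, 3, 0, 5, 6, 7, 2, 9, 8, 4]
After 3 (reverse(3, 7)): [1, 3, 0, 9, 2, 7, 6, 5, 8, 4]
After 4 (swap(9, 4)): [1, 3, 0, 9, 4, 7, 6, 5, 8, 2]
After 5 (reverse(1, 7)): [1, 5, 6, 7, 4, 9, 0, 3, 8, 2]
After 6 (reverse(4, 6)): [1, 5, 6, 7, 0, 9, 4, 3, 8, 2]
After 7 (swap(7, 3)): [1, 5, 6, 3, 0, 9, 4, 7, 8, 2]
After 8 (swap(9, 3)): [1, 5, 6, 2, 0, 9, 4, 7, 8, 3]
After 9 (swap(6, 7)): [1, 5, 6, 2, 0, 9, 7, 4, 8, 3]
After 10 (swap(7, 4)): [1, 5, 6, 2, 4, 9, 7, 0, 8, 3]
After 11 (reverse(1, 7)): [1, 0, 7, 9, 4, 2, 6, 5, 8, 3]
After 12 (swap(9, 3)): [1, 0, 7, 3, 4, 2, 6, 5, 8, 9]
After 13 (rotate_left(4, 8, k=1)): [1, 0, 7, 3, 2, 6, 5, 8, 4, 9]
After 14 (swap(1, 8)): [1, 4, 7, 3, 2, 6, 5, 8, 0, 9]
After 15 (rotate_left(4, 8, k=2)): [1, 4, 7, 3, 5, 8, 0, 2, 6, 9]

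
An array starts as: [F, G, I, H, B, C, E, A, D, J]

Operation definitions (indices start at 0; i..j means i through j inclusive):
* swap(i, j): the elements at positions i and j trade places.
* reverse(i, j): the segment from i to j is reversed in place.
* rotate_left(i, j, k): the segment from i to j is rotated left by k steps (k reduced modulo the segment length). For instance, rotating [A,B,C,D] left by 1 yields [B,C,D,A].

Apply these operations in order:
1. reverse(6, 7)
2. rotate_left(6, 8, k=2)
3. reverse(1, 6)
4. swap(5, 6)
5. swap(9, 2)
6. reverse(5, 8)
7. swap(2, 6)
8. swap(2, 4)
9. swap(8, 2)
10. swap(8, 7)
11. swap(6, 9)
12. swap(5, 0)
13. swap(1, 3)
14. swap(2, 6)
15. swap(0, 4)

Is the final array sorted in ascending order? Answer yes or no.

Answer: yes

Derivation:
After 1 (reverse(6, 7)): [F, G, I, H, B, C, A, E, D, J]
After 2 (rotate_left(6, 8, k=2)): [F, G, I, H, B, C, D, A, E, J]
After 3 (reverse(1, 6)): [F, D, C, B, H, I, G, A, E, J]
After 4 (swap(5, 6)): [F, D, C, B, H, G, I, A, E, J]
After 5 (swap(9, 2)): [F, D, J, B, H, G, I, A, E, C]
After 6 (reverse(5, 8)): [F, D, J, B, H, E, A, I, G, C]
After 7 (swap(2, 6)): [F, D, A, B, H, E, J, I, G, C]
After 8 (swap(2, 4)): [F, D, H, B, A, E, J, I, G, C]
After 9 (swap(8, 2)): [F, D, G, B, A, E, J, I, H, C]
After 10 (swap(8, 7)): [F, D, G, B, A, E, J, H, I, C]
After 11 (swap(6, 9)): [F, D, G, B, A, E, C, H, I, J]
After 12 (swap(5, 0)): [E, D, G, B, A, F, C, H, I, J]
After 13 (swap(1, 3)): [E, B, G, D, A, F, C, H, I, J]
After 14 (swap(2, 6)): [E, B, C, D, A, F, G, H, I, J]
After 15 (swap(0, 4)): [A, B, C, D, E, F, G, H, I, J]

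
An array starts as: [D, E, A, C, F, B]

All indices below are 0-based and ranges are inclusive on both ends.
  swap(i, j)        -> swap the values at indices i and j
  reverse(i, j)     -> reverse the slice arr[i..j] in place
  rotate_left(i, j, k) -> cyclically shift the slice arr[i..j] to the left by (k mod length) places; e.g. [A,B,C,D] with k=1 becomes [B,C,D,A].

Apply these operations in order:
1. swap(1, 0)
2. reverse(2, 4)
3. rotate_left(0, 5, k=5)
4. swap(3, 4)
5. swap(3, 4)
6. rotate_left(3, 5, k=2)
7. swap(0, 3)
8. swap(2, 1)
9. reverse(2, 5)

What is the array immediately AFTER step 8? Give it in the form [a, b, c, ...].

Answer: [A, D, E, B, F, C]

Derivation:
After 1 (swap(1, 0)): [E, D, A, C, F, B]
After 2 (reverse(2, 4)): [E, D, F, C, A, B]
After 3 (rotate_left(0, 5, k=5)): [B, E, D, F, C, A]
After 4 (swap(3, 4)): [B, E, D, C, F, A]
After 5 (swap(3, 4)): [B, E, D, F, C, A]
After 6 (rotate_left(3, 5, k=2)): [B, E, D, A, F, C]
After 7 (swap(0, 3)): [A, E, D, B, F, C]
After 8 (swap(2, 1)): [A, D, E, B, F, C]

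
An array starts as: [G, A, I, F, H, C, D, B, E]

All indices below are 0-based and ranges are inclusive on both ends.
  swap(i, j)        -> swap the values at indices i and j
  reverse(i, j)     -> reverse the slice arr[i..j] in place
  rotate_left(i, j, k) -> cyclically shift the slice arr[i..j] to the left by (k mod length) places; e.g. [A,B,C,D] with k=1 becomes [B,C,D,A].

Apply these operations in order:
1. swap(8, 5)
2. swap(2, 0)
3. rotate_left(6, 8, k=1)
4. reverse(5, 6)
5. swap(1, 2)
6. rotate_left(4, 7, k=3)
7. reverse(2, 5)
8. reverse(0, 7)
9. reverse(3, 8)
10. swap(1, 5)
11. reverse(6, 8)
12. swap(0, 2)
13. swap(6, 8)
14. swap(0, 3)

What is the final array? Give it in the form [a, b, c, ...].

Answer: [D, G, E, A, I, B, H, C, F]

Derivation:
After 1 (swap(8, 5)): [G, A, I, F, H, E, D, B, C]
After 2 (swap(2, 0)): [I, A, G, F, H, E, D, B, C]
After 3 (rotate_left(6, 8, k=1)): [I, A, G, F, H, E, B, C, D]
After 4 (reverse(5, 6)): [I, A, G, F, H, B, E, C, D]
After 5 (swap(1, 2)): [I, G, A, F, H, B, E, C, D]
After 6 (rotate_left(4, 7, k=3)): [I, G, A, F, C, H, B, E, D]
After 7 (reverse(2, 5)): [I, G, H, C, F, A, B, E, D]
After 8 (reverse(0, 7)): [E, B, A, F, C, H, G, I, D]
After 9 (reverse(3, 8)): [E, B, A, D, I, G, H, C, F]
After 10 (swap(1, 5)): [E, G, A, D, I, B, H, C, F]
After 11 (reverse(6, 8)): [E, G, A, D, I, B, F, C, H]
After 12 (swap(0, 2)): [A, G, E, D, I, B, F, C, H]
After 13 (swap(6, 8)): [A, G, E, D, I, B, H, C, F]
After 14 (swap(0, 3)): [D, G, E, A, I, B, H, C, F]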